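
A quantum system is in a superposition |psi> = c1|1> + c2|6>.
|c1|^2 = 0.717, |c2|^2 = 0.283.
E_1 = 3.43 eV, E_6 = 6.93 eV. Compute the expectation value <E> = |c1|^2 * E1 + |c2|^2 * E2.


<E> = |c1|^2 * E1 + |c2|^2 * E2
= 0.717 * 3.43 + 0.283 * 6.93
= 2.4593 + 1.9612
= 4.4205 eV

4.4205


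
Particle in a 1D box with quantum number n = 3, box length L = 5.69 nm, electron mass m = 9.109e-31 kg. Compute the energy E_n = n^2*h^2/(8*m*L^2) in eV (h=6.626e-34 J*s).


E = n^2 * h^2 / (8 * m * L^2)
= 3^2 * (6.626e-34)^2 / (8 * 9.109e-31 * (5.69e-9)^2)
= 9 * 4.3904e-67 / (8 * 9.109e-31 * 3.2376e-17)
= 1.6748e-20 J
= 0.1045 eV

0.1045


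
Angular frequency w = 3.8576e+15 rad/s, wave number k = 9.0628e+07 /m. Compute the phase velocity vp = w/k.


vp = w / k
= 3.8576e+15 / 9.0628e+07
= 4.2565e+07 m/s

4.2565e+07


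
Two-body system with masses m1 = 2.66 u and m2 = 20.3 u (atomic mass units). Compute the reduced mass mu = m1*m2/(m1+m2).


mu = m1 * m2 / (m1 + m2)
= 2.66 * 20.3 / (2.66 + 20.3)
= 53.998 / 22.96
= 2.3518 u

2.3518


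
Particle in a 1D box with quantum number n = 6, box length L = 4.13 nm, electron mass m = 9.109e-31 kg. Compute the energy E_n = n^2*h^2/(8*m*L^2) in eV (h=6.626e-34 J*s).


E = n^2 * h^2 / (8 * m * L^2)
= 6^2 * (6.626e-34)^2 / (8 * 9.109e-31 * (4.13e-9)^2)
= 36 * 4.3904e-67 / (8 * 9.109e-31 * 1.7057e-17)
= 1.2716e-19 J
= 0.7937 eV

0.7937


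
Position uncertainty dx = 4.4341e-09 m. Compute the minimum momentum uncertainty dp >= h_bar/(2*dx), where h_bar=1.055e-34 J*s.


dp = h_bar / (2 * dx)
= 1.055e-34 / (2 * 4.4341e-09)
= 1.055e-34 / 8.8682e-09
= 1.1896e-26 kg*m/s

1.1896e-26


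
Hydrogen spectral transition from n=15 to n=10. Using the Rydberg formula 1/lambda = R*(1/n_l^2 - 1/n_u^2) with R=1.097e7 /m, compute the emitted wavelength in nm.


1/lambda = R * (1/n_l^2 - 1/n_u^2)
= 1.097e7 * (1/10^2 - 1/15^2)
= 1.097e7 * (0.01 - 0.004444)
= 1.097e7 * 0.005556
= 6.0944e+04 /m
lambda = 1 / 6.0944e+04 = 16408.3865 nm

16408.3865


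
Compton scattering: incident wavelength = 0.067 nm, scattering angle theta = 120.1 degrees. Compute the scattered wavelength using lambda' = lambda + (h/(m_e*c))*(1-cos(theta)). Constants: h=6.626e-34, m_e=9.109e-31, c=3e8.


Compton wavelength: h/(m_e*c) = 2.4247e-12 m
d_lambda = 2.4247e-12 * (1 - cos(120.1 deg))
= 2.4247e-12 * 1.501511
= 3.6407e-12 m = 0.003641 nm
lambda' = 0.067 + 0.003641
= 0.070641 nm

0.070641


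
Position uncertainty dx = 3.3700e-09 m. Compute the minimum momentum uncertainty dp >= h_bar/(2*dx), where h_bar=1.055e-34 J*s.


dp = h_bar / (2 * dx)
= 1.055e-34 / (2 * 3.3700e-09)
= 1.055e-34 / 6.7400e-09
= 1.5653e-26 kg*m/s

1.5653e-26


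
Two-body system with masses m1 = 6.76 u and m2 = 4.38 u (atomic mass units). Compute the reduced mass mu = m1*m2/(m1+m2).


mu = m1 * m2 / (m1 + m2)
= 6.76 * 4.38 / (6.76 + 4.38)
= 29.6088 / 11.14
= 2.6579 u

2.6579


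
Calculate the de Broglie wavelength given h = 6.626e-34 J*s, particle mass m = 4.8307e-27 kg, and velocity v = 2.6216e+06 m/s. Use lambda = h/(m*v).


lambda = h / (m * v)
= 6.626e-34 / (4.8307e-27 * 2.6216e+06)
= 6.626e-34 / 1.2664e-20
= 5.2321e-14 m

5.2321e-14


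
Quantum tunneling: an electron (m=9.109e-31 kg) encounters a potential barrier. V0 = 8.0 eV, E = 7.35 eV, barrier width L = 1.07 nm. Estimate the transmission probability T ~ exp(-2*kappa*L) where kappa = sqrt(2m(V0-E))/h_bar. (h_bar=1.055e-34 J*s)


V0 - E = 0.65 eV = 1.0413e-19 J
kappa = sqrt(2 * m * (V0-E)) / h_bar
= sqrt(2 * 9.109e-31 * 1.0413e-19) / 1.055e-34
= 4.1284e+09 /m
2*kappa*L = 2 * 4.1284e+09 * 1.07e-9
= 8.8349
T = exp(-8.8349) = 1.455693e-04

1.455693e-04


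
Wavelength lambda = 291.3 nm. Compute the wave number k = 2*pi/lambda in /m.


k = 2 * pi / lambda
= 6.2832 / (291.3e-9)
= 6.2832 / 2.9130e-07
= 2.1569e+07 /m

2.1569e+07


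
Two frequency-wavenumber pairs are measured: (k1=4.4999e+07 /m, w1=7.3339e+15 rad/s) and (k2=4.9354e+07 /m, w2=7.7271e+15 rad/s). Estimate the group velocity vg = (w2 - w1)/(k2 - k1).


vg = (w2 - w1) / (k2 - k1)
= (7.7271e+15 - 7.3339e+15) / (4.9354e+07 - 4.4999e+07)
= 3.9320e+14 / 4.3550e+06
= 9.0287e+07 m/s

9.0287e+07


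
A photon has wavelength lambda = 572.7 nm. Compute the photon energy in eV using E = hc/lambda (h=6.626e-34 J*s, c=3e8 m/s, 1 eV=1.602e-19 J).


E = hc / lambda
= (6.626e-34)(3e8) / (572.7e-9)
= 1.9878e-25 / 5.7270e-07
= 3.4709e-19 J
Converting to eV: 3.4709e-19 / 1.602e-19
= 2.1666 eV

2.1666


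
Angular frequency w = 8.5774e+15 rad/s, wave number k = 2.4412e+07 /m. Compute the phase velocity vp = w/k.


vp = w / k
= 8.5774e+15 / 2.4412e+07
= 3.5136e+08 m/s

3.5136e+08


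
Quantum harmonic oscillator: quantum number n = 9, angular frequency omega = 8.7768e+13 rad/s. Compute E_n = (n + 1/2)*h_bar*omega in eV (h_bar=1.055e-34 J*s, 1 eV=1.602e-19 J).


E = (n + 1/2) * h_bar * omega
= (9 + 0.5) * 1.055e-34 * 8.7768e+13
= 9.5 * 9.2595e-21
= 8.7965e-20 J
= 0.5491 eV

0.5491


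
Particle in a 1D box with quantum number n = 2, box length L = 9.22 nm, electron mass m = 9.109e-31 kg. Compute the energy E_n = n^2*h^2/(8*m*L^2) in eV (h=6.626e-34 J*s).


E = n^2 * h^2 / (8 * m * L^2)
= 2^2 * (6.626e-34)^2 / (8 * 9.109e-31 * (9.22e-9)^2)
= 4 * 4.3904e-67 / (8 * 9.109e-31 * 8.5008e-17)
= 2.8349e-21 J
= 0.0177 eV

0.0177


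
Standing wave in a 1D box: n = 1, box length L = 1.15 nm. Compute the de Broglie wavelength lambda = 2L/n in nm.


lambda = 2L / n
= 2 * 1.15 / 1
= 2.3 / 1
= 2.3 nm

2.3


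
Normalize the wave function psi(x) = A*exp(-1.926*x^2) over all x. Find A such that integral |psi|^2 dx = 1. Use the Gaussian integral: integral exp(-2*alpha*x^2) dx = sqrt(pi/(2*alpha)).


integral |psi|^2 dx = A^2 * sqrt(pi/(2*alpha)) = 1
A^2 = sqrt(2*alpha/pi)
= sqrt(2 * 1.926 / pi)
= 1.107307
A = sqrt(1.107307)
= 1.0523

1.0523


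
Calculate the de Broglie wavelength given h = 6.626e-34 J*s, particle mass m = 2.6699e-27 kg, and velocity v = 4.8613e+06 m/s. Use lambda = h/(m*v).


lambda = h / (m * v)
= 6.626e-34 / (2.6699e-27 * 4.8613e+06)
= 6.626e-34 / 1.2979e-20
= 5.1051e-14 m

5.1051e-14


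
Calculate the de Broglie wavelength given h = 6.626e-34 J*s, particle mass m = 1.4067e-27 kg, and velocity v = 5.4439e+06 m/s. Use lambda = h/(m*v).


lambda = h / (m * v)
= 6.626e-34 / (1.4067e-27 * 5.4439e+06)
= 6.626e-34 / 7.6579e-21
= 8.6525e-14 m

8.6525e-14


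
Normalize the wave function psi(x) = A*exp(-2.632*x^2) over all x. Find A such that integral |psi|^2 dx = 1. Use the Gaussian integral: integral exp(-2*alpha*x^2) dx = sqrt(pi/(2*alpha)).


integral |psi|^2 dx = A^2 * sqrt(pi/(2*alpha)) = 1
A^2 = sqrt(2*alpha/pi)
= sqrt(2 * 2.632 / pi)
= 1.294443
A = sqrt(1.294443)
= 1.1377

1.1377


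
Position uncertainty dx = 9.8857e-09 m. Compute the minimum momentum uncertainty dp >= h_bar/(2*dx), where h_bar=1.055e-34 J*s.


dp = h_bar / (2 * dx)
= 1.055e-34 / (2 * 9.8857e-09)
= 1.055e-34 / 1.9771e-08
= 5.3360e-27 kg*m/s

5.3360e-27


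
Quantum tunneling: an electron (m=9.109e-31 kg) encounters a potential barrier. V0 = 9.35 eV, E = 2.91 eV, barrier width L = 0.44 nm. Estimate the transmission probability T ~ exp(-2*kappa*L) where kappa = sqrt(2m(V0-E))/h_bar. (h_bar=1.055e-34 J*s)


V0 - E = 6.44 eV = 1.0317e-18 J
kappa = sqrt(2 * m * (V0-E)) / h_bar
= sqrt(2 * 9.109e-31 * 1.0317e-18) / 1.055e-34
= 1.2995e+10 /m
2*kappa*L = 2 * 1.2995e+10 * 0.44e-9
= 11.4355
T = exp(-11.4355) = 1.080513e-05

1.080513e-05


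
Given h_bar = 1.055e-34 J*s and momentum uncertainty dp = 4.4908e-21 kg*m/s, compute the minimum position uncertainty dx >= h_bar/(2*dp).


dx = h_bar / (2 * dp)
= 1.055e-34 / (2 * 4.4908e-21)
= 1.055e-34 / 8.9816e-21
= 1.1746e-14 m

1.1746e-14


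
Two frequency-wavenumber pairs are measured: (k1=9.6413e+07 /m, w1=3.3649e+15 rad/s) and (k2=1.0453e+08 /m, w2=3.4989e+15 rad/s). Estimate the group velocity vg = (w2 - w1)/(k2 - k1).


vg = (w2 - w1) / (k2 - k1)
= (3.4989e+15 - 3.3649e+15) / (1.0453e+08 - 9.6413e+07)
= 1.3400e+14 / 8.1170e+06
= 1.6509e+07 m/s

1.6509e+07


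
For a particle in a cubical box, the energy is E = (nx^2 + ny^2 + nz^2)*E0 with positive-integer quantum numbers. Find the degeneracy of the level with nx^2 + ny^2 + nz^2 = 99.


Enumerate all (nx, ny, nz) with nx^2 + ny^2 + nz^2 = 99:
(1,7,7)
(3,3,9)
(3,9,3)
(5,5,7)
(5,7,5)
(7,1,7)
(7,5,5)
(7,7,1)
(9,3,3)
Total degeneracy = 9

9


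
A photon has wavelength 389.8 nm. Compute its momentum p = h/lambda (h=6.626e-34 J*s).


p = h / lambda
= 6.626e-34 / (389.8e-9)
= 6.626e-34 / 3.8980e-07
= 1.6998e-27 kg*m/s

1.6998e-27


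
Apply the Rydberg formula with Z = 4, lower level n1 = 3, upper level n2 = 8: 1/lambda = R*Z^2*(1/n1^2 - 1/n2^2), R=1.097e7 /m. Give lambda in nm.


1/lambda = R * Z^2 * (1/n1^2 - 1/n2^2)
= 1.097e7 * 4^2 * (1/3^2 - 1/8^2)
= 1.097e7 * 16 * (0.111111 - 0.015625)
= 1.6760e+07 /m
lambda = 1 / 1.6760e+07
= 59.6669 nm

59.6669


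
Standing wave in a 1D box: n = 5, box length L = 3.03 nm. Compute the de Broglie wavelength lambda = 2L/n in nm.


lambda = 2L / n
= 2 * 3.03 / 5
= 6.06 / 5
= 1.212 nm

1.212


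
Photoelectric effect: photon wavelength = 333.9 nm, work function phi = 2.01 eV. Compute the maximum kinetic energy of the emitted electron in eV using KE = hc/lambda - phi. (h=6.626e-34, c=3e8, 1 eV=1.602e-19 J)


E_photon = hc / lambda
= (6.626e-34)(3e8) / (333.9e-9)
= 5.9533e-19 J
= 3.7162 eV
KE = E_photon - phi
= 3.7162 - 2.01
= 1.7062 eV

1.7062


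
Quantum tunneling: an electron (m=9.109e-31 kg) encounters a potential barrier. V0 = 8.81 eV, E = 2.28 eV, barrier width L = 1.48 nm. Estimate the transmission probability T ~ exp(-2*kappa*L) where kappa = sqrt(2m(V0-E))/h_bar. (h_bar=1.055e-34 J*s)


V0 - E = 6.53 eV = 1.0461e-18 J
kappa = sqrt(2 * m * (V0-E)) / h_bar
= sqrt(2 * 9.109e-31 * 1.0461e-18) / 1.055e-34
= 1.3085e+10 /m
2*kappa*L = 2 * 1.3085e+10 * 1.48e-9
= 38.7327
T = exp(-38.7327) = 1.508741e-17

1.508741e-17


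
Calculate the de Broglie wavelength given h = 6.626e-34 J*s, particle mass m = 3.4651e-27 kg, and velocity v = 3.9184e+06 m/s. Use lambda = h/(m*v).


lambda = h / (m * v)
= 6.626e-34 / (3.4651e-27 * 3.9184e+06)
= 6.626e-34 / 1.3578e-20
= 4.8801e-14 m

4.8801e-14


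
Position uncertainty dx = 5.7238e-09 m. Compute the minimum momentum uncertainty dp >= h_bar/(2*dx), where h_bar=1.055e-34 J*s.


dp = h_bar / (2 * dx)
= 1.055e-34 / (2 * 5.7238e-09)
= 1.055e-34 / 1.1448e-08
= 9.2159e-27 kg*m/s

9.2159e-27


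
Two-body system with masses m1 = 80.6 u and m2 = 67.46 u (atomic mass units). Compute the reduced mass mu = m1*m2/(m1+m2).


mu = m1 * m2 / (m1 + m2)
= 80.6 * 67.46 / (80.6 + 67.46)
= 5437.276 / 148.06
= 36.7235 u

36.7235


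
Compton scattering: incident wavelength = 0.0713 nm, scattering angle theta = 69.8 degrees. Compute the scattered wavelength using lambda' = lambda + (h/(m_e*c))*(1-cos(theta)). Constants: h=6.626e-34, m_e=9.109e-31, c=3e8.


Compton wavelength: h/(m_e*c) = 2.4247e-12 m
d_lambda = 2.4247e-12 * (1 - cos(69.8 deg))
= 2.4247e-12 * 0.654702
= 1.5875e-12 m = 0.001587 nm
lambda' = 0.0713 + 0.001587
= 0.072887 nm

0.072887


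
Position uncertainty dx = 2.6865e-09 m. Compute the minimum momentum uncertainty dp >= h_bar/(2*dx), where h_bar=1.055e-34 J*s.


dp = h_bar / (2 * dx)
= 1.055e-34 / (2 * 2.6865e-09)
= 1.055e-34 / 5.3730e-09
= 1.9635e-26 kg*m/s

1.9635e-26


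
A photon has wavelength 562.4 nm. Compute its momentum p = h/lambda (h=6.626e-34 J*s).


p = h / lambda
= 6.626e-34 / (562.4e-9)
= 6.626e-34 / 5.6240e-07
= 1.1782e-27 kg*m/s

1.1782e-27


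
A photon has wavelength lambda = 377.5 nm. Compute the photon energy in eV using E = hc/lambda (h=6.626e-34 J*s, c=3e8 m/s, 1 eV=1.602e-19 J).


E = hc / lambda
= (6.626e-34)(3e8) / (377.5e-9)
= 1.9878e-25 / 3.7750e-07
= 5.2657e-19 J
Converting to eV: 5.2657e-19 / 1.602e-19
= 3.287 eV

3.287


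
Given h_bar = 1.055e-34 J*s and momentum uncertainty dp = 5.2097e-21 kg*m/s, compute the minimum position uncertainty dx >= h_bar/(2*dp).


dx = h_bar / (2 * dp)
= 1.055e-34 / (2 * 5.2097e-21)
= 1.055e-34 / 1.0419e-20
= 1.0125e-14 m

1.0125e-14


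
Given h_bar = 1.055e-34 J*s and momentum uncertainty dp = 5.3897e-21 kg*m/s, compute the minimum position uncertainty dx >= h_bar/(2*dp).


dx = h_bar / (2 * dp)
= 1.055e-34 / (2 * 5.3897e-21)
= 1.055e-34 / 1.0779e-20
= 9.7872e-15 m

9.7872e-15


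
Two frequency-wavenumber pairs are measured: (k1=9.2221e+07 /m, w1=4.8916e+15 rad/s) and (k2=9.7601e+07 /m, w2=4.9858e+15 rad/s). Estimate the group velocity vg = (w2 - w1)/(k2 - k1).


vg = (w2 - w1) / (k2 - k1)
= (4.9858e+15 - 4.8916e+15) / (9.7601e+07 - 9.2221e+07)
= 9.4200e+13 / 5.3800e+06
= 1.7509e+07 m/s

1.7509e+07


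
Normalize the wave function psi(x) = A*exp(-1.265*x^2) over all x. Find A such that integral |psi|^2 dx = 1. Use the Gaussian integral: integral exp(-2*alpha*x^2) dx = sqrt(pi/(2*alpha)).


integral |psi|^2 dx = A^2 * sqrt(pi/(2*alpha)) = 1
A^2 = sqrt(2*alpha/pi)
= sqrt(2 * 1.265 / pi)
= 0.897398
A = sqrt(0.897398)
= 0.9473

0.9473


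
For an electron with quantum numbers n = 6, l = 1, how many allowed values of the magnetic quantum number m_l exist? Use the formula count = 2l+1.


m_l ranges from -l to +l in integer steps
So m_l goes from -1 to +1
Count = 2l + 1 = 2*1 + 1
= 3

3


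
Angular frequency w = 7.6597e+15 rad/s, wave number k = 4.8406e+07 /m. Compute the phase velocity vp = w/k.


vp = w / k
= 7.6597e+15 / 4.8406e+07
= 1.5824e+08 m/s

1.5824e+08


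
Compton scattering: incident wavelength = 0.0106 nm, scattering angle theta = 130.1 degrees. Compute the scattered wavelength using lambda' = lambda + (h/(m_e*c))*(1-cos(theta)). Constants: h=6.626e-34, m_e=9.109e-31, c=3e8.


Compton wavelength: h/(m_e*c) = 2.4247e-12 m
d_lambda = 2.4247e-12 * (1 - cos(130.1 deg))
= 2.4247e-12 * 1.644124
= 3.9865e-12 m = 0.003987 nm
lambda' = 0.0106 + 0.003987
= 0.014587 nm

0.014587


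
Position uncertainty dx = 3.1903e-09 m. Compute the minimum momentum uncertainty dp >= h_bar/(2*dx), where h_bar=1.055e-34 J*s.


dp = h_bar / (2 * dx)
= 1.055e-34 / (2 * 3.1903e-09)
= 1.055e-34 / 6.3806e-09
= 1.6534e-26 kg*m/s

1.6534e-26


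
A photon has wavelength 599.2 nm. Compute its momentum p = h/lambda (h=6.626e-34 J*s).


p = h / lambda
= 6.626e-34 / (599.2e-9)
= 6.626e-34 / 5.9920e-07
= 1.1058e-27 kg*m/s

1.1058e-27


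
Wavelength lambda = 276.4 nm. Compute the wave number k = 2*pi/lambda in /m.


k = 2 * pi / lambda
= 6.2832 / (276.4e-9)
= 6.2832 / 2.7640e-07
= 2.2732e+07 /m

2.2732e+07


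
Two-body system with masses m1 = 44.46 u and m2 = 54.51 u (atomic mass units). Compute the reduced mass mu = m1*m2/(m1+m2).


mu = m1 * m2 / (m1 + m2)
= 44.46 * 54.51 / (44.46 + 54.51)
= 2423.5146 / 98.97
= 24.4874 u

24.4874


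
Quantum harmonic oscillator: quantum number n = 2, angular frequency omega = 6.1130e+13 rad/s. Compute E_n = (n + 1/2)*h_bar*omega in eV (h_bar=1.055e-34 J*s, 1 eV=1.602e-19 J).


E = (n + 1/2) * h_bar * omega
= (2 + 0.5) * 1.055e-34 * 6.1130e+13
= 2.5 * 6.4492e-21
= 1.6123e-20 J
= 0.1006 eV

0.1006


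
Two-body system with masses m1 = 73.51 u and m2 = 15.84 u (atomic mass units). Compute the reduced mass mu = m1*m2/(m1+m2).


mu = m1 * m2 / (m1 + m2)
= 73.51 * 15.84 / (73.51 + 15.84)
= 1164.3984 / 89.35
= 13.0319 u

13.0319


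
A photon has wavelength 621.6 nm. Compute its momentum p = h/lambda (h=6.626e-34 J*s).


p = h / lambda
= 6.626e-34 / (621.6e-9)
= 6.626e-34 / 6.2160e-07
= 1.0660e-27 kg*m/s

1.0660e-27


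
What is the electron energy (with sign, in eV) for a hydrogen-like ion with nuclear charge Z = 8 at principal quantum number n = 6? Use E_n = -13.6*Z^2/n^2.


E_n = -13.6 * Z^2 / n^2
= -13.6 * 8^2 / 6^2
= -13.6 * 64 / 36
= -24.1778 eV

-24.1778


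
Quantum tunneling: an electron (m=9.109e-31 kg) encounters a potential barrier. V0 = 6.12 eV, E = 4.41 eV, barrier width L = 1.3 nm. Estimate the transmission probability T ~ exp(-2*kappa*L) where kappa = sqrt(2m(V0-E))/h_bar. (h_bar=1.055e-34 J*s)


V0 - E = 1.71 eV = 2.7394e-19 J
kappa = sqrt(2 * m * (V0-E)) / h_bar
= sqrt(2 * 9.109e-31 * 2.7394e-19) / 1.055e-34
= 6.6962e+09 /m
2*kappa*L = 2 * 6.6962e+09 * 1.3e-9
= 17.4101
T = exp(-17.4101) = 2.747275e-08

2.747275e-08


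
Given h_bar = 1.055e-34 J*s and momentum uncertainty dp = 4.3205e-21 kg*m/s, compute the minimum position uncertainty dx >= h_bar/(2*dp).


dx = h_bar / (2 * dp)
= 1.055e-34 / (2 * 4.3205e-21)
= 1.055e-34 / 8.6410e-21
= 1.2209e-14 m

1.2209e-14


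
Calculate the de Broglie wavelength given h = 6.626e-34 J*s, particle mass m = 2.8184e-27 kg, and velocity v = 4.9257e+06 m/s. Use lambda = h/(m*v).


lambda = h / (m * v)
= 6.626e-34 / (2.8184e-27 * 4.9257e+06)
= 6.626e-34 / 1.3883e-20
= 4.7729e-14 m

4.7729e-14


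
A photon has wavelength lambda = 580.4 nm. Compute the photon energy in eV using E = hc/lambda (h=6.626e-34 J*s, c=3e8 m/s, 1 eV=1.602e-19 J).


E = hc / lambda
= (6.626e-34)(3e8) / (580.4e-9)
= 1.9878e-25 / 5.8040e-07
= 3.4249e-19 J
Converting to eV: 3.4249e-19 / 1.602e-19
= 2.1379 eV

2.1379


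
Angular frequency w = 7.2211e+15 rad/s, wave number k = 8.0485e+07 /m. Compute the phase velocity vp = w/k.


vp = w / k
= 7.2211e+15 / 8.0485e+07
= 8.9720e+07 m/s

8.9720e+07


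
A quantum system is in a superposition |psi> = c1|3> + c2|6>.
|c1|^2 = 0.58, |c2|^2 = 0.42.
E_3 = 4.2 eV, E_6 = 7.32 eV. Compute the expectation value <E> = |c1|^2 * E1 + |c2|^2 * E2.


<E> = |c1|^2 * E1 + |c2|^2 * E2
= 0.58 * 4.2 + 0.42 * 7.32
= 2.436 + 3.0744
= 5.5104 eV

5.5104


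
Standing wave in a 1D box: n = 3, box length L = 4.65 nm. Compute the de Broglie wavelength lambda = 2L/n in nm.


lambda = 2L / n
= 2 * 4.65 / 3
= 9.3 / 3
= 3.1 nm

3.1


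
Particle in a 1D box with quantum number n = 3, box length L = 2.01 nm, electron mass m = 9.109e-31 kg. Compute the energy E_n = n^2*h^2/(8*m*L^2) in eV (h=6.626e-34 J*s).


E = n^2 * h^2 / (8 * m * L^2)
= 3^2 * (6.626e-34)^2 / (8 * 9.109e-31 * (2.01e-9)^2)
= 9 * 4.3904e-67 / (8 * 9.109e-31 * 4.0401e-18)
= 1.3421e-19 J
= 0.8378 eV

0.8378


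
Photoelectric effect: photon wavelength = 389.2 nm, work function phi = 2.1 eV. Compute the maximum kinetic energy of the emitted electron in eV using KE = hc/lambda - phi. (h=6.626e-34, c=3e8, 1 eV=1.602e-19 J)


E_photon = hc / lambda
= (6.626e-34)(3e8) / (389.2e-9)
= 5.1074e-19 J
= 3.1881 eV
KE = E_photon - phi
= 3.1881 - 2.1
= 1.0881 eV

1.0881


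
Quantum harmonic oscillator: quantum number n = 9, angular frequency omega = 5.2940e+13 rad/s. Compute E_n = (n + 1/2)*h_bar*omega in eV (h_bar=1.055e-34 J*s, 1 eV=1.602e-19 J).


E = (n + 1/2) * h_bar * omega
= (9 + 0.5) * 1.055e-34 * 5.2940e+13
= 9.5 * 5.5852e-21
= 5.3059e-20 J
= 0.3312 eV

0.3312


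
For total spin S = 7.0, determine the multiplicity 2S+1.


Spin multiplicity = 2S + 1
= 2 * 7.0 + 1
= 14.0 + 1
= 15

15


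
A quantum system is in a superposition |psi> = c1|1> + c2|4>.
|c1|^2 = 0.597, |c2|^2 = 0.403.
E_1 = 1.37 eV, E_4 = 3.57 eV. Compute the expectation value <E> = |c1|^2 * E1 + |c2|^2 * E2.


<E> = |c1|^2 * E1 + |c2|^2 * E2
= 0.597 * 1.37 + 0.403 * 3.57
= 0.8179 + 1.4387
= 2.2566 eV

2.2566


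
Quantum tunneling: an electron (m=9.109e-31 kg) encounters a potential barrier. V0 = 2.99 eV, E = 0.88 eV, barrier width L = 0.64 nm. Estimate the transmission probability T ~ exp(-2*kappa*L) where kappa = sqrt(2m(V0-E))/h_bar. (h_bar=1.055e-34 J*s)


V0 - E = 2.11 eV = 3.3802e-19 J
kappa = sqrt(2 * m * (V0-E)) / h_bar
= sqrt(2 * 9.109e-31 * 3.3802e-19) / 1.055e-34
= 7.4382e+09 /m
2*kappa*L = 2 * 7.4382e+09 * 0.64e-9
= 9.521
T = exp(-9.521) = 7.329990e-05

7.329990e-05


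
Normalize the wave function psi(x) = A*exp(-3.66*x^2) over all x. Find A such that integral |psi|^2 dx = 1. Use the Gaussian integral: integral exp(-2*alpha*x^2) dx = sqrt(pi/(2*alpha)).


integral |psi|^2 dx = A^2 * sqrt(pi/(2*alpha)) = 1
A^2 = sqrt(2*alpha/pi)
= sqrt(2 * 3.66 / pi)
= 1.526443
A = sqrt(1.526443)
= 1.2355

1.2355


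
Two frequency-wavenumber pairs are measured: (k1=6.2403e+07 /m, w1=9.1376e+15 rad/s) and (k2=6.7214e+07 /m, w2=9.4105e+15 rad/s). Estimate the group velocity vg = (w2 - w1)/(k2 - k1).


vg = (w2 - w1) / (k2 - k1)
= (9.4105e+15 - 9.1376e+15) / (6.7214e+07 - 6.2403e+07)
= 2.7290e+14 / 4.8110e+06
= 5.6724e+07 m/s

5.6724e+07


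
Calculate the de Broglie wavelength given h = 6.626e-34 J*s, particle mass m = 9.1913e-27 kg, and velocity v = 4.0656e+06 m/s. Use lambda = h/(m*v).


lambda = h / (m * v)
= 6.626e-34 / (9.1913e-27 * 4.0656e+06)
= 6.626e-34 / 3.7368e-20
= 1.7732e-14 m

1.7732e-14


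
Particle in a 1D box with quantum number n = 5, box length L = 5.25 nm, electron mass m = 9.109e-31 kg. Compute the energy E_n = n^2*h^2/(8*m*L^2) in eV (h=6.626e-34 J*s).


E = n^2 * h^2 / (8 * m * L^2)
= 5^2 * (6.626e-34)^2 / (8 * 9.109e-31 * (5.25e-9)^2)
= 25 * 4.3904e-67 / (8 * 9.109e-31 * 2.7563e-17)
= 5.4647e-20 J
= 0.3411 eV

0.3411


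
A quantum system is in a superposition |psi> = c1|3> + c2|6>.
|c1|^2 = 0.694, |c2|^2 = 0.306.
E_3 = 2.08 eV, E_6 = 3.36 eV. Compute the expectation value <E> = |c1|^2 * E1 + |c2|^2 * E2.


<E> = |c1|^2 * E1 + |c2|^2 * E2
= 0.694 * 2.08 + 0.306 * 3.36
= 1.4435 + 1.0282
= 2.4717 eV

2.4717


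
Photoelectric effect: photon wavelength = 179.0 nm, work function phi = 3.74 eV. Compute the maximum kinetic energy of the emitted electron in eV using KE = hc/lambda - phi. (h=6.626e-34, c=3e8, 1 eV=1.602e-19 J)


E_photon = hc / lambda
= (6.626e-34)(3e8) / (179.0e-9)
= 1.1105e-18 J
= 6.932 eV
KE = E_photon - phi
= 6.932 - 3.74
= 3.192 eV

3.192


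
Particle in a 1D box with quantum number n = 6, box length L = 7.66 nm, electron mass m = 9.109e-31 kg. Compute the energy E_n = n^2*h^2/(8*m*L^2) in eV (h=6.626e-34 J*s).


E = n^2 * h^2 / (8 * m * L^2)
= 6^2 * (6.626e-34)^2 / (8 * 9.109e-31 * (7.66e-9)^2)
= 36 * 4.3904e-67 / (8 * 9.109e-31 * 5.8676e-17)
= 3.6965e-20 J
= 0.2307 eV

0.2307


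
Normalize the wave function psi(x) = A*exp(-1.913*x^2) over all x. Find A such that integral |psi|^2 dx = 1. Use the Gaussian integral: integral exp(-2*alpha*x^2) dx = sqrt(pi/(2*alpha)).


integral |psi|^2 dx = A^2 * sqrt(pi/(2*alpha)) = 1
A^2 = sqrt(2*alpha/pi)
= sqrt(2 * 1.913 / pi)
= 1.103564
A = sqrt(1.103564)
= 1.0505

1.0505


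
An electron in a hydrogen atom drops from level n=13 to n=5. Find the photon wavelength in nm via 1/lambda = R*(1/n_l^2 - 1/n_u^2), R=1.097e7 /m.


1/lambda = R * (1/n_l^2 - 1/n_u^2)
= 1.097e7 * (1/5^2 - 1/13^2)
= 1.097e7 * (0.04 - 0.005917)
= 1.097e7 * 0.034083
= 3.7389e+05 /m
lambda = 1 / 3.7389e+05 = 2674.5923 nm

2674.5923


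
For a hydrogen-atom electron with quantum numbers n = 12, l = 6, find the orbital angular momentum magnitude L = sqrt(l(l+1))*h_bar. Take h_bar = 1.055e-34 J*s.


L = sqrt(l*(l+1)) * h_bar
= sqrt(6 * 7) * 1.055e-34
= sqrt(42) * 1.055e-34
= 6.4807 * 1.055e-34
= 6.8372e-34 J*s

6.8372e-34


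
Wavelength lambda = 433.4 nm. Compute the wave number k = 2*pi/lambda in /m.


k = 2 * pi / lambda
= 6.2832 / (433.4e-9)
= 6.2832 / 4.3340e-07
= 1.4497e+07 /m

1.4497e+07


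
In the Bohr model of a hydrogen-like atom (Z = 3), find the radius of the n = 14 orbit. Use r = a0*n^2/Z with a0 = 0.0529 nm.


r = a0 * n^2 / Z
= 0.0529 * 14^2 / 3
= 0.0529 * 196 / 3
= 3.4561 nm

3.4561


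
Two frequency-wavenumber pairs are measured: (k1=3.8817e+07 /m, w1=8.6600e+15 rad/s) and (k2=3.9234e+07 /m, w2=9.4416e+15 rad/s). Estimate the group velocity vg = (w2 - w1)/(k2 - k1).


vg = (w2 - w1) / (k2 - k1)
= (9.4416e+15 - 8.6600e+15) / (3.9234e+07 - 3.8817e+07)
= 7.8160e+14 / 4.1700e+05
= 1.8743e+09 m/s

1.8743e+09


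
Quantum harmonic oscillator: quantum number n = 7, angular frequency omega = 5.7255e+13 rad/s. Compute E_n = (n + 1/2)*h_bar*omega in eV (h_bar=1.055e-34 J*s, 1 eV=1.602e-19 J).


E = (n + 1/2) * h_bar * omega
= (7 + 0.5) * 1.055e-34 * 5.7255e+13
= 7.5 * 6.0404e-21
= 4.5303e-20 J
= 0.2828 eV

0.2828


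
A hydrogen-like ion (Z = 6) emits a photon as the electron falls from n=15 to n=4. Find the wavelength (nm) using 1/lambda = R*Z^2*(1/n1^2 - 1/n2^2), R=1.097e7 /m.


1/lambda = R * Z^2 * (1/n1^2 - 1/n2^2)
= 1.097e7 * 6^2 * (1/4^2 - 1/15^2)
= 1.097e7 * 36 * (0.0625 - 0.004444)
= 2.2927e+07 /m
lambda = 1 / 2.2927e+07
= 43.6161 nm

43.6161


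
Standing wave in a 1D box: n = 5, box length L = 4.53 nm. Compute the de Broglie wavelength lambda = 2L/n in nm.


lambda = 2L / n
= 2 * 4.53 / 5
= 9.06 / 5
= 1.812 nm

1.812


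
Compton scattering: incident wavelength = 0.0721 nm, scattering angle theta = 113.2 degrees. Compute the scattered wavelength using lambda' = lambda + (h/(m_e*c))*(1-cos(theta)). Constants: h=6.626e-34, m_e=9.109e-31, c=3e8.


Compton wavelength: h/(m_e*c) = 2.4247e-12 m
d_lambda = 2.4247e-12 * (1 - cos(113.2 deg))
= 2.4247e-12 * 1.393942
= 3.3799e-12 m = 0.00338 nm
lambda' = 0.0721 + 0.00338
= 0.07548 nm

0.07548


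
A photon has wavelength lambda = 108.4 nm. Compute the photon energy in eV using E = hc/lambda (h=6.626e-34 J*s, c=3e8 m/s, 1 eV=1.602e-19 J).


E = hc / lambda
= (6.626e-34)(3e8) / (108.4e-9)
= 1.9878e-25 / 1.0840e-07
= 1.8338e-18 J
Converting to eV: 1.8338e-18 / 1.602e-19
= 11.4467 eV

11.4467


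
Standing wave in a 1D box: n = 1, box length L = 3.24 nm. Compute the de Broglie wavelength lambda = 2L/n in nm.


lambda = 2L / n
= 2 * 3.24 / 1
= 6.48 / 1
= 6.48 nm

6.48


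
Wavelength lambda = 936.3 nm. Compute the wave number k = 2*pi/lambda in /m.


k = 2 * pi / lambda
= 6.2832 / (936.3e-9)
= 6.2832 / 9.3630e-07
= 6.7107e+06 /m

6.7107e+06


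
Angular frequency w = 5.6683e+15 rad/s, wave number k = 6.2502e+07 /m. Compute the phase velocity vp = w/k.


vp = w / k
= 5.6683e+15 / 6.2502e+07
= 9.0690e+07 m/s

9.0690e+07


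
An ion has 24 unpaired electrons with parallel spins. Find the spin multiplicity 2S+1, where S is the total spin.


Total spin S = N * (1/2) = 24 * 0.5 = 12.0
Spin multiplicity = 2S + 1
= 2 * 12.0 + 1
= 25

25


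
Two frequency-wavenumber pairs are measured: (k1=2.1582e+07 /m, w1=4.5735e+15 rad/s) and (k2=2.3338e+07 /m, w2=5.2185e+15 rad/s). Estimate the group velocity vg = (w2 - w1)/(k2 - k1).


vg = (w2 - w1) / (k2 - k1)
= (5.2185e+15 - 4.5735e+15) / (2.3338e+07 - 2.1582e+07)
= 6.4500e+14 / 1.7560e+06
= 3.6731e+08 m/s

3.6731e+08


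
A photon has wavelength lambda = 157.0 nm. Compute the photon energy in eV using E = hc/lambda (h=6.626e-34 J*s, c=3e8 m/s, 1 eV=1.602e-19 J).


E = hc / lambda
= (6.626e-34)(3e8) / (157.0e-9)
= 1.9878e-25 / 1.5700e-07
= 1.2661e-18 J
Converting to eV: 1.2661e-18 / 1.602e-19
= 7.9033 eV

7.9033


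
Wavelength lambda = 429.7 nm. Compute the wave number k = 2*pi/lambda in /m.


k = 2 * pi / lambda
= 6.2832 / (429.7e-9)
= 6.2832 / 4.2970e-07
= 1.4622e+07 /m

1.4622e+07


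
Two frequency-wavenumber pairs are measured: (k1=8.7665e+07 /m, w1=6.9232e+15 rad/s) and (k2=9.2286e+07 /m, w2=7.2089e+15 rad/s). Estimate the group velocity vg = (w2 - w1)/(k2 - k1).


vg = (w2 - w1) / (k2 - k1)
= (7.2089e+15 - 6.9232e+15) / (9.2286e+07 - 8.7665e+07)
= 2.8570e+14 / 4.6210e+06
= 6.1826e+07 m/s

6.1826e+07


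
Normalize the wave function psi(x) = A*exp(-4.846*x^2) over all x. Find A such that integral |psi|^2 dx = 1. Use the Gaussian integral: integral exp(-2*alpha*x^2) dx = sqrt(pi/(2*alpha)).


integral |psi|^2 dx = A^2 * sqrt(pi/(2*alpha)) = 1
A^2 = sqrt(2*alpha/pi)
= sqrt(2 * 4.846 / pi)
= 1.756434
A = sqrt(1.756434)
= 1.3253

1.3253


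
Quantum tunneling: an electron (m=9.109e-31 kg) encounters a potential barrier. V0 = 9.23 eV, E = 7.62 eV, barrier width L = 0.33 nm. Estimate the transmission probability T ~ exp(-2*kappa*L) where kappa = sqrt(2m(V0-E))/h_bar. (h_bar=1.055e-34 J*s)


V0 - E = 1.61 eV = 2.5792e-19 J
kappa = sqrt(2 * m * (V0-E)) / h_bar
= sqrt(2 * 9.109e-31 * 2.5792e-19) / 1.055e-34
= 6.4974e+09 /m
2*kappa*L = 2 * 6.4974e+09 * 0.33e-9
= 4.2883
T = exp(-4.2883) = 1.372813e-02

1.372813e-02


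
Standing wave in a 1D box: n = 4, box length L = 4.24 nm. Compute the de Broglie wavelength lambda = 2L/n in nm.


lambda = 2L / n
= 2 * 4.24 / 4
= 8.48 / 4
= 2.12 nm

2.12


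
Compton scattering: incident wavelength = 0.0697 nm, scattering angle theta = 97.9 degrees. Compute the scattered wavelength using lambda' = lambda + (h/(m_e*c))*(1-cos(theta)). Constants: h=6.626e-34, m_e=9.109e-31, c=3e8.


Compton wavelength: h/(m_e*c) = 2.4247e-12 m
d_lambda = 2.4247e-12 * (1 - cos(97.9 deg))
= 2.4247e-12 * 1.137445
= 2.7580e-12 m = 0.002758 nm
lambda' = 0.0697 + 0.002758
= 0.072458 nm

0.072458


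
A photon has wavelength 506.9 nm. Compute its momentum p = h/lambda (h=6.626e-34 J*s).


p = h / lambda
= 6.626e-34 / (506.9e-9)
= 6.626e-34 / 5.0690e-07
= 1.3072e-27 kg*m/s

1.3072e-27


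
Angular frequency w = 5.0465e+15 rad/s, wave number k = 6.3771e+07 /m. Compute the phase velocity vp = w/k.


vp = w / k
= 5.0465e+15 / 6.3771e+07
= 7.9135e+07 m/s

7.9135e+07


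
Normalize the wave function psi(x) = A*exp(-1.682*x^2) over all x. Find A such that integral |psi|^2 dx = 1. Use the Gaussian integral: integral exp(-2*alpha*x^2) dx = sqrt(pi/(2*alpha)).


integral |psi|^2 dx = A^2 * sqrt(pi/(2*alpha)) = 1
A^2 = sqrt(2*alpha/pi)
= sqrt(2 * 1.682 / pi)
= 1.034792
A = sqrt(1.034792)
= 1.0172

1.0172


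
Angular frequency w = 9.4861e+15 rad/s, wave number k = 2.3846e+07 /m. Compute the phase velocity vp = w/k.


vp = w / k
= 9.4861e+15 / 2.3846e+07
= 3.9781e+08 m/s

3.9781e+08


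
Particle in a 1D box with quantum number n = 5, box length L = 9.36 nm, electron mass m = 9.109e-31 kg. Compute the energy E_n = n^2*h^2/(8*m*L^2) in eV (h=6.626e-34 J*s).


E = n^2 * h^2 / (8 * m * L^2)
= 5^2 * (6.626e-34)^2 / (8 * 9.109e-31 * (9.36e-9)^2)
= 25 * 4.3904e-67 / (8 * 9.109e-31 * 8.7610e-17)
= 1.7192e-20 J
= 0.1073 eV

0.1073


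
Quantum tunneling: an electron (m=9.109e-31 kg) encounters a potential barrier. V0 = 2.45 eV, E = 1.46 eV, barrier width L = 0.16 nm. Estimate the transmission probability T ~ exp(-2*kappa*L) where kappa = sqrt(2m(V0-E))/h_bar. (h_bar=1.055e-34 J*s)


V0 - E = 0.99 eV = 1.5860e-19 J
kappa = sqrt(2 * m * (V0-E)) / h_bar
= sqrt(2 * 9.109e-31 * 1.5860e-19) / 1.055e-34
= 5.0950e+09 /m
2*kappa*L = 2 * 5.0950e+09 * 0.16e-9
= 1.6304
T = exp(-1.6304) = 1.958493e-01

1.958493e-01


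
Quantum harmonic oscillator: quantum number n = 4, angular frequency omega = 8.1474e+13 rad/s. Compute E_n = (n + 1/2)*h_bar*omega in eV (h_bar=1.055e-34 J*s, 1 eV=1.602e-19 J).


E = (n + 1/2) * h_bar * omega
= (4 + 0.5) * 1.055e-34 * 8.1474e+13
= 4.5 * 8.5955e-21
= 3.8680e-20 J
= 0.2414 eV

0.2414


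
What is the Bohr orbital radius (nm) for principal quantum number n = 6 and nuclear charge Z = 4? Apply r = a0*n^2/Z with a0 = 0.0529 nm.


r = a0 * n^2 / Z
= 0.0529 * 6^2 / 4
= 0.0529 * 36 / 4
= 0.4761 nm

0.4761


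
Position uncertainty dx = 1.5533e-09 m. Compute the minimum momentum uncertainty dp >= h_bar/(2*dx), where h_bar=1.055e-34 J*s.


dp = h_bar / (2 * dx)
= 1.055e-34 / (2 * 1.5533e-09)
= 1.055e-34 / 3.1066e-09
= 3.3960e-26 kg*m/s

3.3960e-26


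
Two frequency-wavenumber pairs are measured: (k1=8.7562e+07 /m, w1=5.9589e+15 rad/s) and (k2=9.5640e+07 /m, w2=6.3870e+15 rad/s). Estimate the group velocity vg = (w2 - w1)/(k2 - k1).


vg = (w2 - w1) / (k2 - k1)
= (6.3870e+15 - 5.9589e+15) / (9.5640e+07 - 8.7562e+07)
= 4.2810e+14 / 8.0780e+06
= 5.2996e+07 m/s

5.2996e+07


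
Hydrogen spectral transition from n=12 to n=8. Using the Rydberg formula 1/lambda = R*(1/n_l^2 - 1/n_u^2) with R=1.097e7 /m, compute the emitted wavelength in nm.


1/lambda = R * (1/n_l^2 - 1/n_u^2)
= 1.097e7 * (1/8^2 - 1/12^2)
= 1.097e7 * (0.015625 - 0.006944)
= 1.097e7 * 0.008681
= 9.5226e+04 /m
lambda = 1 / 9.5226e+04 = 10501.3674 nm

10501.3674


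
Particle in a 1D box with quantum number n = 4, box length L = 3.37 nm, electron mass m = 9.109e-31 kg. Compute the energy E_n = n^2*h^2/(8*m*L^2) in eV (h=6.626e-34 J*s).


E = n^2 * h^2 / (8 * m * L^2)
= 4^2 * (6.626e-34)^2 / (8 * 9.109e-31 * (3.37e-9)^2)
= 16 * 4.3904e-67 / (8 * 9.109e-31 * 1.1357e-17)
= 8.4879e-20 J
= 0.5298 eV

0.5298


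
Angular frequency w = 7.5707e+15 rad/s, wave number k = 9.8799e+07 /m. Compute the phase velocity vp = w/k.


vp = w / k
= 7.5707e+15 / 9.8799e+07
= 7.6627e+07 m/s

7.6627e+07


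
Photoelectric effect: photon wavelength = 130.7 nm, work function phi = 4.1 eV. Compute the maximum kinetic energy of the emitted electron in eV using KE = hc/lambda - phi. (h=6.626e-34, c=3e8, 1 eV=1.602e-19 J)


E_photon = hc / lambda
= (6.626e-34)(3e8) / (130.7e-9)
= 1.5209e-18 J
= 9.4937 eV
KE = E_photon - phi
= 9.4937 - 4.1
= 5.3937 eV

5.3937


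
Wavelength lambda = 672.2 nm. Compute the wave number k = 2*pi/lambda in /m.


k = 2 * pi / lambda
= 6.2832 / (672.2e-9)
= 6.2832 / 6.7220e-07
= 9.3472e+06 /m

9.3472e+06


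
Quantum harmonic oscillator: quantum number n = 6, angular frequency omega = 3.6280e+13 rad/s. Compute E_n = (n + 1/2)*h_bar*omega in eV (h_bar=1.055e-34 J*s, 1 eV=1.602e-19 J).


E = (n + 1/2) * h_bar * omega
= (6 + 0.5) * 1.055e-34 * 3.6280e+13
= 6.5 * 3.8275e-21
= 2.4879e-20 J
= 0.1553 eV

0.1553


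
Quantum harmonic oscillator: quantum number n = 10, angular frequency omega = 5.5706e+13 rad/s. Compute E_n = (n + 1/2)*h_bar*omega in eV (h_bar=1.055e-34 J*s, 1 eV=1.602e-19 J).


E = (n + 1/2) * h_bar * omega
= (10 + 0.5) * 1.055e-34 * 5.5706e+13
= 10.5 * 5.8770e-21
= 6.1708e-20 J
= 0.3852 eV

0.3852


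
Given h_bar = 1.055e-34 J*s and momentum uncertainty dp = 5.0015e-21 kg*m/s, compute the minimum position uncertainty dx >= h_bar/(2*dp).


dx = h_bar / (2 * dp)
= 1.055e-34 / (2 * 5.0015e-21)
= 1.055e-34 / 1.0003e-20
= 1.0547e-14 m

1.0547e-14


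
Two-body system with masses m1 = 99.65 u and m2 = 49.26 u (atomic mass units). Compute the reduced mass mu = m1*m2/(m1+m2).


mu = m1 * m2 / (m1 + m2)
= 99.65 * 49.26 / (99.65 + 49.26)
= 4908.759 / 148.91
= 32.9646 u

32.9646


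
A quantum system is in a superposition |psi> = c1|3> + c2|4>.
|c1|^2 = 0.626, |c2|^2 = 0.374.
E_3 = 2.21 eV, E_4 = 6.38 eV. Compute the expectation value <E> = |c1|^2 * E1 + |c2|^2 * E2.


<E> = |c1|^2 * E1 + |c2|^2 * E2
= 0.626 * 2.21 + 0.374 * 6.38
= 1.3835 + 2.3861
= 3.7696 eV

3.7696


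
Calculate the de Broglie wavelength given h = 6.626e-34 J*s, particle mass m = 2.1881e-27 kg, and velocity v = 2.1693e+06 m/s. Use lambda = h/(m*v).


lambda = h / (m * v)
= 6.626e-34 / (2.1881e-27 * 2.1693e+06)
= 6.626e-34 / 4.7466e-21
= 1.3959e-13 m

1.3959e-13


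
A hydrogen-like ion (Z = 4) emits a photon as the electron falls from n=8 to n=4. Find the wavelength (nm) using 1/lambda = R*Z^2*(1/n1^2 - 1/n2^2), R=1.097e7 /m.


1/lambda = R * Z^2 * (1/n1^2 - 1/n2^2)
= 1.097e7 * 4^2 * (1/4^2 - 1/8^2)
= 1.097e7 * 16 * (0.0625 - 0.015625)
= 8.2275e+06 /m
lambda = 1 / 8.2275e+06
= 121.5436 nm

121.5436


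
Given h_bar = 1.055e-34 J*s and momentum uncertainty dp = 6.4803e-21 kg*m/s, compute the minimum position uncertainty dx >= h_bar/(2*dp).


dx = h_bar / (2 * dp)
= 1.055e-34 / (2 * 6.4803e-21)
= 1.055e-34 / 1.2961e-20
= 8.1401e-15 m

8.1401e-15


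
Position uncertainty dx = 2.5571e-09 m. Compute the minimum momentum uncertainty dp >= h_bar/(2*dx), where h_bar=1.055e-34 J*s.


dp = h_bar / (2 * dx)
= 1.055e-34 / (2 * 2.5571e-09)
= 1.055e-34 / 5.1142e-09
= 2.0629e-26 kg*m/s

2.0629e-26


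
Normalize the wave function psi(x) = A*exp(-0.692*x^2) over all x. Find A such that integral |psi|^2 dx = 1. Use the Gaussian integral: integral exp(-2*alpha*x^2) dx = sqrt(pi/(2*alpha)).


integral |psi|^2 dx = A^2 * sqrt(pi/(2*alpha)) = 1
A^2 = sqrt(2*alpha/pi)
= sqrt(2 * 0.692 / pi)
= 0.663733
A = sqrt(0.663733)
= 0.8147

0.8147


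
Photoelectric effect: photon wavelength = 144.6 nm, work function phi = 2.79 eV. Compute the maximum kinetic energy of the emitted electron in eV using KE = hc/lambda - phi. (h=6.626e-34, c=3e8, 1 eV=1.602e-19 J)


E_photon = hc / lambda
= (6.626e-34)(3e8) / (144.6e-9)
= 1.3747e-18 J
= 8.5811 eV
KE = E_photon - phi
= 8.5811 - 2.79
= 5.7911 eV

5.7911


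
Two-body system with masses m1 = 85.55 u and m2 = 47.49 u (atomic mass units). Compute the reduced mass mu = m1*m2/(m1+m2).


mu = m1 * m2 / (m1 + m2)
= 85.55 * 47.49 / (85.55 + 47.49)
= 4062.7695 / 133.04
= 30.538 u

30.538


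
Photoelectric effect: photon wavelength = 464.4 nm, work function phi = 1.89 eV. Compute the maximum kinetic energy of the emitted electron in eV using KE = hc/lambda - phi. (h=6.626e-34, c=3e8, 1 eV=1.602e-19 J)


E_photon = hc / lambda
= (6.626e-34)(3e8) / (464.4e-9)
= 4.2804e-19 J
= 2.6719 eV
KE = E_photon - phi
= 2.6719 - 1.89
= 0.7819 eV

0.7819


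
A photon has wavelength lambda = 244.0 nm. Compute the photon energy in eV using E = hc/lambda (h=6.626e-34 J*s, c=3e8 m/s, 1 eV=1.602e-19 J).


E = hc / lambda
= (6.626e-34)(3e8) / (244.0e-9)
= 1.9878e-25 / 2.4400e-07
= 8.1467e-19 J
Converting to eV: 8.1467e-19 / 1.602e-19
= 5.0853 eV

5.0853


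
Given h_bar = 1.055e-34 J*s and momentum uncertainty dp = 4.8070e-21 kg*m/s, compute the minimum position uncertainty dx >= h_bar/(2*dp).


dx = h_bar / (2 * dp)
= 1.055e-34 / (2 * 4.8070e-21)
= 1.055e-34 / 9.6140e-21
= 1.0974e-14 m

1.0974e-14


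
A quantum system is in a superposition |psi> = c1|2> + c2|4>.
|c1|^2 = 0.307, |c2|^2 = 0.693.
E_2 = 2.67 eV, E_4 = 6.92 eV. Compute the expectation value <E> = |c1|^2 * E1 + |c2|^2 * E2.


<E> = |c1|^2 * E1 + |c2|^2 * E2
= 0.307 * 2.67 + 0.693 * 6.92
= 0.8197 + 4.7956
= 5.6152 eV

5.6152


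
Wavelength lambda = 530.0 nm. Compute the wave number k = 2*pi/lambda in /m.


k = 2 * pi / lambda
= 6.2832 / (530.0e-9)
= 6.2832 / 5.3000e-07
= 1.1855e+07 /m

1.1855e+07


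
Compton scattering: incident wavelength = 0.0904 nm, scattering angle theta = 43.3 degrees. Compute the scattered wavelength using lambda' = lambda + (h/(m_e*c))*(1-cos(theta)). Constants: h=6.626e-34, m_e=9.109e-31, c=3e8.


Compton wavelength: h/(m_e*c) = 2.4247e-12 m
d_lambda = 2.4247e-12 * (1 - cos(43.3 deg))
= 2.4247e-12 * 0.272227
= 6.6007e-13 m = 0.00066 nm
lambda' = 0.0904 + 0.00066
= 0.09106 nm

0.09106


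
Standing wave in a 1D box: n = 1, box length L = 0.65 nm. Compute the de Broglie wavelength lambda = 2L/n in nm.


lambda = 2L / n
= 2 * 0.65 / 1
= 1.3 / 1
= 1.3 nm

1.3


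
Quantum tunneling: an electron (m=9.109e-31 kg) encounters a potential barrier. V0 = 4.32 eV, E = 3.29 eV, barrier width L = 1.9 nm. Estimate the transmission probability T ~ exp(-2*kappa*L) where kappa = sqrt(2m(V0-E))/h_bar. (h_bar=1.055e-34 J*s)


V0 - E = 1.03 eV = 1.6501e-19 J
kappa = sqrt(2 * m * (V0-E)) / h_bar
= sqrt(2 * 9.109e-31 * 1.6501e-19) / 1.055e-34
= 5.1969e+09 /m
2*kappa*L = 2 * 5.1969e+09 * 1.9e-9
= 19.7484
T = exp(-19.7484) = 2.650879e-09

2.650879e-09


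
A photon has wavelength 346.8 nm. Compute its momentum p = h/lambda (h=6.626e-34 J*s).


p = h / lambda
= 6.626e-34 / (346.8e-9)
= 6.626e-34 / 3.4680e-07
= 1.9106e-27 kg*m/s

1.9106e-27


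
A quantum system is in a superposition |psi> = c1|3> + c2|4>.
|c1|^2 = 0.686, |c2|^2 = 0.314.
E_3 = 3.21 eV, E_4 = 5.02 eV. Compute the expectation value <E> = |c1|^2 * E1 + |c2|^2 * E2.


<E> = |c1|^2 * E1 + |c2|^2 * E2
= 0.686 * 3.21 + 0.314 * 5.02
= 2.2021 + 1.5763
= 3.7783 eV

3.7783


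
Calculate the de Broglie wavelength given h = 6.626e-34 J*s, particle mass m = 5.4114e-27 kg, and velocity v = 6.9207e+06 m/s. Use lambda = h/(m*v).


lambda = h / (m * v)
= 6.626e-34 / (5.4114e-27 * 6.9207e+06)
= 6.626e-34 / 3.7451e-20
= 1.7693e-14 m

1.7693e-14


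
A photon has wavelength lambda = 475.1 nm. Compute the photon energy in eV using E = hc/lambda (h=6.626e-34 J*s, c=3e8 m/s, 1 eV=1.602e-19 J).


E = hc / lambda
= (6.626e-34)(3e8) / (475.1e-9)
= 1.9878e-25 / 4.7510e-07
= 4.1840e-19 J
Converting to eV: 4.1840e-19 / 1.602e-19
= 2.6117 eV

2.6117
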